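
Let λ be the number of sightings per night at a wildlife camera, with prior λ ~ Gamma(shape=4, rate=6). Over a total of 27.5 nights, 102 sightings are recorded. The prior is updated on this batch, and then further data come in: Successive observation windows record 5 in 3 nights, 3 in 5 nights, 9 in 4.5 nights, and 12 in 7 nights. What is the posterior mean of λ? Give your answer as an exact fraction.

135/53

Total count 102 over total exposure 27.5 nights.
After the first batch: Gamma(4 + 102, 6 + 27.5) = Gamma(106, 67/2).
Total count: 5 + 3 + 9 + 12 = 29.
Total exposure: 3 + 5 + 4.5 + 7 = 19.5 nights.
After the second batch: Gamma(106 + 29, 67/2 + 19.5) = Gamma(135, 53).
Posterior mean = α'/β' = 135/53.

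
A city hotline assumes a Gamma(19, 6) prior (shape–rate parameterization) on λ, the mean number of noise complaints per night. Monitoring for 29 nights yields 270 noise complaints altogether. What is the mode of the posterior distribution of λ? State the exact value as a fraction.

Total count 270 over total exposure 29 nights.
Gamma(α, β) with Poisson data over total exposure Σt gives posterior Gamma(α+Σx, β+Σt) = Gamma(289, 35).
Posterior mode = (α'−1)/β' = 288/35.

288/35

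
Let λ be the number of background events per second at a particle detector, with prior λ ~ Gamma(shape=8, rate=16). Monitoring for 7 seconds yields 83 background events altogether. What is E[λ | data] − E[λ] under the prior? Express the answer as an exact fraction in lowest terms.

Total count 83 over total exposure 7 seconds.
By Gamma–Poisson conjugacy, the posterior is Gamma(α + Σx, β + Σt) = Gamma(8 + 83, 16 + 7) = Gamma(91, 23).
Posterior mean = 91/23 = 91/23; prior mean = 8/16 = 1/2. Difference = 91/23 − 1/2 = 159/46.

159/46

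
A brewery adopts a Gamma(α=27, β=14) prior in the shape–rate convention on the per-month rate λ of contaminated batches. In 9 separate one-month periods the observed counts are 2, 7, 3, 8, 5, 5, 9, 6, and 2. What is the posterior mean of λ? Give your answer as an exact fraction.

Total count: 2 + 7 + 3 + 8 + 5 + 5 + 9 + 6 + 2 = 47.
Total exposure: 9 months.
Gamma(α, β) with Poisson data over total exposure Σt gives posterior Gamma(α+Σx, β+Σt) = Gamma(74, 23).
Posterior mean = α'/β' = 74/23.

74/23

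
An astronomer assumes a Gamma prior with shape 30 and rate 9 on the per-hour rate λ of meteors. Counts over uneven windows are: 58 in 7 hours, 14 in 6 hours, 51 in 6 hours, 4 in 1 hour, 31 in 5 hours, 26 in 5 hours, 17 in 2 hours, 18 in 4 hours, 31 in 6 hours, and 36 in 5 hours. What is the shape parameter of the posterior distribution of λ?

Total count: 58 + 14 + 51 + 4 + 31 + 26 + 17 + 18 + 31 + 36 = 286.
Total exposure: 7 + 6 + 6 + 1 + 5 + 5 + 2 + 4 + 6 + 5 = 47 hours.
The Gamma prior is conjugate for the Poisson rate, so λ | data ~ Gamma(30+286, 9+47) = Gamma(316, 56).

316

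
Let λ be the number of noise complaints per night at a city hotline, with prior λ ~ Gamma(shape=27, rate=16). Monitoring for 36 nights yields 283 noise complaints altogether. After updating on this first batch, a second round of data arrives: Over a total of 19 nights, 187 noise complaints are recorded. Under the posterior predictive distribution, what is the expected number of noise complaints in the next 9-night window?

63

Total count 283 over total exposure 36 nights.
After the first batch: Gamma(27 + 283, 16 + 36) = Gamma(310, 52).
Total count 187 over total exposure 19 nights.
After the second batch: Gamma(310 + 187, 52 + 19) = Gamma(497, 71).
Predictive mean over a 9-night window = T·E[λ|data] = 9·497/71 = 63.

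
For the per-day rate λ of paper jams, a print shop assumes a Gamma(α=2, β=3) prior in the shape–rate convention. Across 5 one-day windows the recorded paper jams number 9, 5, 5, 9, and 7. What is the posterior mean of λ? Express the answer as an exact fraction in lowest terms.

Total count: 9 + 5 + 5 + 9 + 7 = 35.
Total exposure: 5 days.
Gamma(α, β) with Poisson data over total exposure Σt gives posterior Gamma(α+Σx, β+Σt) = Gamma(37, 8).
Posterior mean = α'/β' = 37/8.

37/8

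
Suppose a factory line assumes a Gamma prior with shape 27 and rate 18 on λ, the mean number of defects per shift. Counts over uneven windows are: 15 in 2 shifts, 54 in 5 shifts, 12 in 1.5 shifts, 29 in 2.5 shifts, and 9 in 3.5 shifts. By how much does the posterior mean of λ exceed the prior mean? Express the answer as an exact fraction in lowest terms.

389/130

Total count: 15 + 54 + 12 + 29 + 9 = 119.
Total exposure: 2 + 5 + 1.5 + 2.5 + 3.5 = 14.5 shifts.
Posterior: α' = 27 + 119 = 146, β' = 18 + 14.5 = 65/2.
Posterior mean = 146/(65/2) = 292/65; prior mean = 27/18 = 3/2. Difference = 292/65 − 3/2 = 389/130.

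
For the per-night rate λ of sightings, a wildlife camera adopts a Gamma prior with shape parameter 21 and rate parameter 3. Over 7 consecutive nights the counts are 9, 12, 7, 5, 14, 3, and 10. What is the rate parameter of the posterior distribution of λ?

10

Total count: 9 + 12 + 7 + 5 + 14 + 3 + 10 = 60.
Total exposure: 7 nights.
Conjugate update: add total count to the shape and total exposure to the rate, giving Gamma(81, 10).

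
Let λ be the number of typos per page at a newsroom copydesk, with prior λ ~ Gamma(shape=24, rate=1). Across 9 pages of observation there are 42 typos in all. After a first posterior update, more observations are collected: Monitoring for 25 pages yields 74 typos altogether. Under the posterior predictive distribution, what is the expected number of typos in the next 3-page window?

Total count 42 over total exposure 9 pages.
After the first batch: Gamma(24 + 42, 1 + 9) = Gamma(66, 10).
Total count 74 over total exposure 25 pages.
After the second batch: Gamma(66 + 74, 10 + 25) = Gamma(140, 35).
Predictive mean over a 3-page window = T·E[λ|data] = 3·140/35 = 12.

12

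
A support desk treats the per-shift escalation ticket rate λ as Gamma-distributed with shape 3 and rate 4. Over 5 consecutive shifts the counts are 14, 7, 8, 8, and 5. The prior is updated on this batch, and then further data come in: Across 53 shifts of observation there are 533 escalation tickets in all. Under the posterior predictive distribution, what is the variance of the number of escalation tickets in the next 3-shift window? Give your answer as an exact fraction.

56355/1922

Total count: 14 + 7 + 8 + 8 + 5 = 42.
Total exposure: 5 shifts.
After the first batch: Gamma(3 + 42, 4 + 5) = Gamma(45, 9).
Total count 533 over total exposure 53 shifts.
After the second batch: Gamma(45 + 533, 9 + 53) = Gamma(578, 62).
The posterior predictive for a window of length T is Negative Binomial with variance T·α'·(β'+T)/β'² = 3·578·65/3844 = 56355/1922.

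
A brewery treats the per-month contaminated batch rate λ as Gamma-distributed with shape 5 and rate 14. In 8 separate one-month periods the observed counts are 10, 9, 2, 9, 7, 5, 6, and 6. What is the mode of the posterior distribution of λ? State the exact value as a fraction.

Total count: 10 + 9 + 2 + 9 + 7 + 5 + 6 + 6 = 54.
Total exposure: 8 months.
Posterior: α' = 5 + 54 = 59, β' = 14 + 8 = 22.
Posterior mode = (α'−1)/β' = 58/22 = 29/11.

29/11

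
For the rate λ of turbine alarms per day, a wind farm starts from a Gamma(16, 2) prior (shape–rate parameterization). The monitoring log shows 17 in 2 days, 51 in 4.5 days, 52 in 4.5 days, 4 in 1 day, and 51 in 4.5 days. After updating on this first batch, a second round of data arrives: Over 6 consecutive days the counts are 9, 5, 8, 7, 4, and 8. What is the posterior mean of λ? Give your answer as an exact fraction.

Total count: 17 + 51 + 52 + 4 + 51 = 175.
Total exposure: 2 + 4.5 + 4.5 + 1 + 4.5 = 16.5 days.
After the first batch: Gamma(16 + 175, 2 + 16.5) = Gamma(191, 37/2).
Total count: 9 + 5 + 8 + 7 + 4 + 8 = 41.
Total exposure: 6 days.
After the second batch: Gamma(191 + 41, 37/2 + 6) = Gamma(232, 49/2).
Posterior mean = α'/β' = 232/(49/2) = 464/49.

464/49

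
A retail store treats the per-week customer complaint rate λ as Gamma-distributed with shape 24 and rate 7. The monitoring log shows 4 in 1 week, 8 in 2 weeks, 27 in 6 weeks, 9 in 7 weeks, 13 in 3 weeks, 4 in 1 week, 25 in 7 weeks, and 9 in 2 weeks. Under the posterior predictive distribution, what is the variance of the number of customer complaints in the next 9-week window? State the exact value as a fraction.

615/16

Total count: 4 + 8 + 27 + 9 + 13 + 4 + 25 + 9 = 99.
Total exposure: 1 + 2 + 6 + 7 + 3 + 1 + 7 + 2 = 29 weeks.
Posterior: α' = 24 + 99 = 123, β' = 7 + 29 = 36.
The posterior predictive for a window of length T is Negative Binomial with variance T·α'·(β'+T)/β'² = 9·123·45/1296 = 615/16.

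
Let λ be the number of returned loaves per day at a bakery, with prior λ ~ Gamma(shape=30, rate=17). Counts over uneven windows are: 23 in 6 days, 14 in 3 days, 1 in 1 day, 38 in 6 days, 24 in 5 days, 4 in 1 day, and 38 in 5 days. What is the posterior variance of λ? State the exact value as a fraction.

Total count: 23 + 14 + 1 + 38 + 24 + 4 + 38 = 142.
Total exposure: 6 + 3 + 1 + 6 + 5 + 1 + 5 = 27 days.
Gamma(α, β) with Poisson data over total exposure Σt gives posterior Gamma(α+Σx, β+Σt) = Gamma(172, 44).
Posterior variance = α'/β'² = 172/1936 = 43/484.

43/484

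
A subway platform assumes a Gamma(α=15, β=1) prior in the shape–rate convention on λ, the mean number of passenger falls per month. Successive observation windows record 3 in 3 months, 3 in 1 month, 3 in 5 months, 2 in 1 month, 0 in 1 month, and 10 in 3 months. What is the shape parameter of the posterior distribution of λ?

36

Total count: 3 + 3 + 3 + 2 + 0 + 10 = 21.
Total exposure: 3 + 1 + 5 + 1 + 1 + 3 = 14 months.
By Gamma–Poisson conjugacy, the posterior is Gamma(α + Σx, β + Σt) = Gamma(15 + 21, 1 + 14) = Gamma(36, 15).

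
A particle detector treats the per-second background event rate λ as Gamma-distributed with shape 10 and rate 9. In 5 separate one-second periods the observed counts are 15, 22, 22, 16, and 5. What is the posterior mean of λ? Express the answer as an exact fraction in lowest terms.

45/7

Total count: 15 + 22 + 22 + 16 + 5 = 80.
Total exposure: 5 seconds.
Posterior: α' = 10 + 80 = 90, β' = 9 + 5 = 14.
Posterior mean = α'/β' = 90/14 = 45/7.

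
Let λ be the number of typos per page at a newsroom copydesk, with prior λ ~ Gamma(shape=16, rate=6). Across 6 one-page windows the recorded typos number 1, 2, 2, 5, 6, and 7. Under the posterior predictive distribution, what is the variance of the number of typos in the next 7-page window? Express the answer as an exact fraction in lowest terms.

Total count: 1 + 2 + 2 + 5 + 6 + 7 = 23.
Total exposure: 6 pages.
The Gamma prior is conjugate for the Poisson rate, so λ | data ~ Gamma(16+23, 6+6) = Gamma(39, 12).
The posterior predictive for a window of length T is Negative Binomial with variance T·α'·(β'+T)/β'² = 7·39·19/144 = 1729/48.

1729/48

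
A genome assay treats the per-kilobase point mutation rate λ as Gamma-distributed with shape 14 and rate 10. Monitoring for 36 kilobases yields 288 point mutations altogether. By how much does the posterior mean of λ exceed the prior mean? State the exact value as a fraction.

Total count 288 over total exposure 36 kilobases.
By Gamma–Poisson conjugacy, the posterior is Gamma(α + Σx, β + Σt) = Gamma(14 + 288, 10 + 36) = Gamma(302, 46).
Posterior mean = 302/46 = 151/23; prior mean = 14/10 = 7/5. Difference = 151/23 − 7/5 = 594/115.

594/115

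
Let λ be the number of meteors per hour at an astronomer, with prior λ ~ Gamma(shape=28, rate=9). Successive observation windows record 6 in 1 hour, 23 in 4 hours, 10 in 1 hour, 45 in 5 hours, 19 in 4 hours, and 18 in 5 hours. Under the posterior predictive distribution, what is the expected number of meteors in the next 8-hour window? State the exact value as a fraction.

1192/29

Total count: 6 + 23 + 10 + 45 + 19 + 18 = 121.
Total exposure: 1 + 4 + 1 + 5 + 4 + 5 = 20 hours.
Posterior: α' = 28 + 121 = 149, β' = 9 + 20 = 29.
Predictive mean over an 8-hour window = T·E[λ|data] = 8·149/29 = 1192/29.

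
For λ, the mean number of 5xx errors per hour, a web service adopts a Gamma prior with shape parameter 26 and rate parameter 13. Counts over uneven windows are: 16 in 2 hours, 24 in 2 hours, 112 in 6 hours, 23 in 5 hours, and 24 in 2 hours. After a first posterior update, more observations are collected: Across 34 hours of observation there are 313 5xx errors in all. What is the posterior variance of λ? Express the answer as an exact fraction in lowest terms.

Total count: 16 + 24 + 112 + 23 + 24 = 199.
Total exposure: 2 + 2 + 6 + 5 + 2 = 17 hours.
After the first batch: Gamma(26 + 199, 13 + 17) = Gamma(225, 30).
Total count 313 over total exposure 34 hours.
After the second batch: Gamma(225 + 313, 30 + 34) = Gamma(538, 64).
Posterior variance = α'/β'² = 538/4096 = 269/2048.

269/2048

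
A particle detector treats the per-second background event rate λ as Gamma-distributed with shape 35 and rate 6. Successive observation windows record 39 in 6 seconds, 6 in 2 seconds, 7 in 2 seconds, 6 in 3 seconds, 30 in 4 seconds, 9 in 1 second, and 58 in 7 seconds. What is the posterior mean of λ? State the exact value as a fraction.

Total count: 39 + 6 + 7 + 6 + 30 + 9 + 58 = 155.
Total exposure: 6 + 2 + 2 + 3 + 4 + 1 + 7 = 25 seconds.
Gamma(α, β) with Poisson data over total exposure Σt gives posterior Gamma(α+Σx, β+Σt) = Gamma(190, 31).
Posterior mean = α'/β' = 190/31.

190/31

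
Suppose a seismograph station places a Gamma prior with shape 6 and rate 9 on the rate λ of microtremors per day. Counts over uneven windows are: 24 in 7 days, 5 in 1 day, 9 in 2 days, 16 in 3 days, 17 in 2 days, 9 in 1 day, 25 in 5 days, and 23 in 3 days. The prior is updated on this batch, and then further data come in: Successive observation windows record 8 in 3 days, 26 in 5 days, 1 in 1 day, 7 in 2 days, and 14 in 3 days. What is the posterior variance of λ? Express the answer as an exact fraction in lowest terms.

190/2209

Total count: 24 + 5 + 9 + 16 + 17 + 9 + 25 + 23 = 128.
Total exposure: 7 + 1 + 2 + 3 + 2 + 1 + 5 + 3 = 24 days.
After the first batch: Gamma(6 + 128, 9 + 24) = Gamma(134, 33).
Total count: 8 + 26 + 1 + 7 + 14 = 56.
Total exposure: 3 + 5 + 1 + 2 + 3 = 14 days.
After the second batch: Gamma(134 + 56, 33 + 14) = Gamma(190, 47).
Posterior variance = α'/β'² = 190/2209.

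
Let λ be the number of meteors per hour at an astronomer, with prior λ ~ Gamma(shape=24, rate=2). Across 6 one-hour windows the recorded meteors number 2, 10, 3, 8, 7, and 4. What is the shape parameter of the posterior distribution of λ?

58

Total count: 2 + 10 + 3 + 8 + 7 + 4 = 34.
Total exposure: 6 hours.
Gamma(α, β) with Poisson data over total exposure Σt gives posterior Gamma(α+Σx, β+Σt) = Gamma(58, 8).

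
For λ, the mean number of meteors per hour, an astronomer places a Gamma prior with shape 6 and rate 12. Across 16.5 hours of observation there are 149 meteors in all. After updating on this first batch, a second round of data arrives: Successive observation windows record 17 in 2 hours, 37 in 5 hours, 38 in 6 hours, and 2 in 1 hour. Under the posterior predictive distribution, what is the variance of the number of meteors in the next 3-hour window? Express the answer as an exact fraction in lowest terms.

135954/7225

Total count 149 over total exposure 16.5 hours.
After the first batch: Gamma(6 + 149, 12 + 16.5) = Gamma(155, 57/2).
Total count: 17 + 37 + 38 + 2 = 94.
Total exposure: 2 + 5 + 6 + 1 = 14 hours.
After the second batch: Gamma(155 + 94, 57/2 + 14) = Gamma(249, 85/2).
The posterior predictive for a window of length T is Negative Binomial with variance T·α'·(β'+T)/β'² = 3·249·(91/2)/(7225/4) = 135954/7225.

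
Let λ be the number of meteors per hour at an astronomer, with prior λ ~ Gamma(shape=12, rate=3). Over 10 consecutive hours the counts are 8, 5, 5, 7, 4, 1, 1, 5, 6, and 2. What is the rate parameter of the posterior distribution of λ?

Total count: 8 + 5 + 5 + 7 + 4 + 1 + 1 + 5 + 6 + 2 = 44.
Total exposure: 10 hours.
Conjugate update: add total count to the shape and total exposure to the rate, giving Gamma(56, 13).

13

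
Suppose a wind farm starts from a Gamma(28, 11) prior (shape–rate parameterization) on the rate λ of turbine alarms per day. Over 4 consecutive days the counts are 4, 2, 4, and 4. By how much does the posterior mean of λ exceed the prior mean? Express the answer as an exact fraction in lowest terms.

14/55

Total count: 4 + 2 + 4 + 4 = 14.
Total exposure: 4 days.
Gamma(α, β) with Poisson data over total exposure Σt gives posterior Gamma(α+Σx, β+Σt) = Gamma(42, 15).
Posterior mean = 42/15 = 14/5; prior mean = 28/11 = 28/11. Difference = 14/5 − 28/11 = 14/55.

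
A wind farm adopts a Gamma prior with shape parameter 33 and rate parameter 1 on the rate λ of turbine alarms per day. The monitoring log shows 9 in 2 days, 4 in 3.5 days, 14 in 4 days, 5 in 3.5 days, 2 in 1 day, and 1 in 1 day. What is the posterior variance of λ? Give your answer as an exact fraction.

Total count: 9 + 4 + 14 + 5 + 2 + 1 = 35.
Total exposure: 2 + 3.5 + 4 + 3.5 + 1 + 1 = 15 days.
By Gamma–Poisson conjugacy, the posterior is Gamma(α + Σx, β + Σt) = Gamma(33 + 35, 1 + 15) = Gamma(68, 16).
Posterior variance = α'/β'² = 68/256 = 17/64.

17/64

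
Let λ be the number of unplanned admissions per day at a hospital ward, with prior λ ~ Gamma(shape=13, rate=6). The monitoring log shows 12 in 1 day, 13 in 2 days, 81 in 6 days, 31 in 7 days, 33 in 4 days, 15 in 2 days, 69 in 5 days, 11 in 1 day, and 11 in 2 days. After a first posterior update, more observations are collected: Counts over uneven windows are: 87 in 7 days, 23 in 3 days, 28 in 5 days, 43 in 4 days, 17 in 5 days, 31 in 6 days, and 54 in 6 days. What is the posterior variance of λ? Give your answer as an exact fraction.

Total count: 12 + 13 + 81 + 31 + 33 + 15 + 69 + 11 + 11 = 276.
Total exposure: 1 + 2 + 6 + 7 + 4 + 2 + 5 + 1 + 2 = 30 days.
After the first batch: Gamma(13 + 276, 6 + 30) = Gamma(289, 36).
Total count: 87 + 23 + 28 + 43 + 17 + 31 + 54 = 283.
Total exposure: 7 + 3 + 5 + 4 + 5 + 6 + 6 = 36 days.
After the second batch: Gamma(289 + 283, 36 + 36) = Gamma(572, 72).
Posterior variance = α'/β'² = 572/5184 = 143/1296.

143/1296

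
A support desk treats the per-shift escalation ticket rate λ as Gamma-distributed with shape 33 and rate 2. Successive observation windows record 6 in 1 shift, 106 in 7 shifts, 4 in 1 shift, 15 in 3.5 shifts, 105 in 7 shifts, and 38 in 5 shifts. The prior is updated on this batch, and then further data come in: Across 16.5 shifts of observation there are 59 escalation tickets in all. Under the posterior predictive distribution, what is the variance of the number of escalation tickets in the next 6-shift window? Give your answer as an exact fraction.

107604/1849

Total count: 6 + 106 + 4 + 15 + 105 + 38 = 274.
Total exposure: 1 + 7 + 1 + 3.5 + 7 + 5 = 24.5 shifts.
After the first batch: Gamma(33 + 274, 2 + 24.5) = Gamma(307, 53/2).
Total count 59 over total exposure 16.5 shifts.
After the second batch: Gamma(307 + 59, 53/2 + 16.5) = Gamma(366, 43).
The posterior predictive for a window of length T is Negative Binomial with variance T·α'·(β'+T)/β'² = 6·366·49/1849 = 107604/1849.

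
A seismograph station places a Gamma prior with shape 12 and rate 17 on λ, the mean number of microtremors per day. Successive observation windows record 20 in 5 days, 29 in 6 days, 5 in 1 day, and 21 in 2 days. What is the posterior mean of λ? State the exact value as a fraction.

Total count: 20 + 29 + 5 + 21 = 75.
Total exposure: 5 + 6 + 1 + 2 = 14 days.
The Gamma prior is conjugate for the Poisson rate, so λ | data ~ Gamma(12+75, 17+14) = Gamma(87, 31).
Posterior mean = α'/β' = 87/31.

87/31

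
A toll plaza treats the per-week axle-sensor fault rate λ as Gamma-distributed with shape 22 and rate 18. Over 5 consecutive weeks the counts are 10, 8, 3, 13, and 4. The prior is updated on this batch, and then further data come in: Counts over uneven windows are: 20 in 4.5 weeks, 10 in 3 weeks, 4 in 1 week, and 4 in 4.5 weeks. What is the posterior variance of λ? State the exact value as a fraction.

Total count: 10 + 8 + 3 + 13 + 4 = 38.
Total exposure: 5 weeks.
After the first batch: Gamma(22 + 38, 18 + 5) = Gamma(60, 23).
Total count: 20 + 10 + 4 + 4 = 38.
Total exposure: 4.5 + 3 + 1 + 4.5 = 13 weeks.
After the second batch: Gamma(60 + 38, 23 + 13) = Gamma(98, 36).
Posterior variance = α'/β'² = 98/1296 = 49/648.

49/648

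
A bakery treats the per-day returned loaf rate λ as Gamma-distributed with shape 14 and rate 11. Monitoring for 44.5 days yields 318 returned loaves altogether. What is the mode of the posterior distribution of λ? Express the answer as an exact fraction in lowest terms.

Total count 318 over total exposure 44.5 days.
The Gamma prior is conjugate for the Poisson rate, so λ | data ~ Gamma(14+318, 11+44.5) = Gamma(332, 111/2).
Posterior mode = (α'−1)/β' = 331/(111/2) = 662/111.

662/111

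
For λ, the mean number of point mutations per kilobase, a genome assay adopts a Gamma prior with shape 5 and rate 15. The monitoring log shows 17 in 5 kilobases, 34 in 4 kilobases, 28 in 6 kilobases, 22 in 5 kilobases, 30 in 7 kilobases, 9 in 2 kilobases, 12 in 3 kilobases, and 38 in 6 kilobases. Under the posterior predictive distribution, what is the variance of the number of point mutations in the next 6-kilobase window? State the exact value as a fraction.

69030/2809

Total count: 17 + 34 + 28 + 22 + 30 + 9 + 12 + 38 = 190.
Total exposure: 5 + 4 + 6 + 5 + 7 + 2 + 3 + 6 = 38 kilobases.
The Gamma prior is conjugate for the Poisson rate, so λ | data ~ Gamma(5+190, 15+38) = Gamma(195, 53).
The posterior predictive for a window of length T is Negative Binomial with variance T·α'·(β'+T)/β'² = 6·195·59/2809 = 69030/2809.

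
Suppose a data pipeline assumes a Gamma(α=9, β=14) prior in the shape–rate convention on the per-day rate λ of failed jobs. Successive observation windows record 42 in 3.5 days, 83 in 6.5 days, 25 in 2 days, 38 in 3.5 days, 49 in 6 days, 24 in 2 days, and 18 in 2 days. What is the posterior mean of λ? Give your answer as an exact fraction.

Total count: 42 + 83 + 25 + 38 + 49 + 24 + 18 = 279.
Total exposure: 3.5 + 6.5 + 2 + 3.5 + 6 + 2 + 2 = 25.5 days.
Posterior: α' = 9 + 279 = 288, β' = 14 + 25.5 = 79/2.
Posterior mean = α'/β' = 288/(79/2) = 576/79.

576/79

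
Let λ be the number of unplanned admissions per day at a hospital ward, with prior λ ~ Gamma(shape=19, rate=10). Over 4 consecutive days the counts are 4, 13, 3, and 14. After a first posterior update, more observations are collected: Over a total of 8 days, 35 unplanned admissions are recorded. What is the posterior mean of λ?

4

Total count: 4 + 13 + 3 + 14 = 34.
Total exposure: 4 days.
After the first batch: Gamma(19 + 34, 10 + 4) = Gamma(53, 14).
Total count 35 over total exposure 8 days.
After the second batch: Gamma(53 + 35, 14 + 8) = Gamma(88, 22).
Posterior mean = α'/β' = 88/22 = 4.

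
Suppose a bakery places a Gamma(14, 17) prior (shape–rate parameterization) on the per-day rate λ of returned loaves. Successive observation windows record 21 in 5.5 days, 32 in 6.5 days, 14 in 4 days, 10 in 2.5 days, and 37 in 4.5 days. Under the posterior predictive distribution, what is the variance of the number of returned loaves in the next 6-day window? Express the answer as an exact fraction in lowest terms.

Total count: 21 + 32 + 14 + 10 + 37 = 114.
Total exposure: 5.5 + 6.5 + 4 + 2.5 + 4.5 = 23 days.
The Gamma prior is conjugate for the Poisson rate, so λ | data ~ Gamma(14+114, 17+23) = Gamma(128, 40).
The posterior predictive for a window of length T is Negative Binomial with variance T·α'·(β'+T)/β'² = 6·128·46/1600 = 552/25.

552/25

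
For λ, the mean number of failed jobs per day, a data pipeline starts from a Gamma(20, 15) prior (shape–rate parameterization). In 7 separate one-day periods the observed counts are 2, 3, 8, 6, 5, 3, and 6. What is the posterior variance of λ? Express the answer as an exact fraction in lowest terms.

53/484

Total count: 2 + 3 + 8 + 6 + 5 + 3 + 6 = 33.
Total exposure: 7 days.
Posterior: α' = 20 + 33 = 53, β' = 15 + 7 = 22.
Posterior variance = α'/β'² = 53/484.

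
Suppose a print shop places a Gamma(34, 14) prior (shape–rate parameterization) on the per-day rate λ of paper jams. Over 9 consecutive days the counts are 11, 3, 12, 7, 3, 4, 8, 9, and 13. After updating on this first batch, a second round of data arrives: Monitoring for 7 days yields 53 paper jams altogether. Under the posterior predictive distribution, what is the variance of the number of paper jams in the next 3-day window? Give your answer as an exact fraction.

1727/100

Total count: 11 + 3 + 12 + 7 + 3 + 4 + 8 + 9 + 13 = 70.
Total exposure: 9 days.
After the first batch: Gamma(34 + 70, 14 + 9) = Gamma(104, 23).
Total count 53 over total exposure 7 days.
After the second batch: Gamma(104 + 53, 23 + 7) = Gamma(157, 30).
The posterior predictive for a window of length T is Negative Binomial with variance T·α'·(β'+T)/β'² = 3·157·33/900 = 1727/100.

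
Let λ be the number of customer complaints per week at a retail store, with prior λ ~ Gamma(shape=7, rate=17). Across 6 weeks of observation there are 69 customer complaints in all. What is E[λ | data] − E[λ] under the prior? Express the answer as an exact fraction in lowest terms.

1131/391

Total count 69 over total exposure 6 weeks.
Posterior: α' = 7 + 69 = 76, β' = 17 + 6 = 23.
Posterior mean = 76/23 = 76/23; prior mean = 7/17 = 7/17. Difference = 76/23 − 7/17 = 1131/391.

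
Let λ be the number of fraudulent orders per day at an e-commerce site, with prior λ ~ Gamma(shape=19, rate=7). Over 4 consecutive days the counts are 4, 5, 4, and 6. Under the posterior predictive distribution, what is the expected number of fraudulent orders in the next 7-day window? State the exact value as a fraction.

266/11

Total count: 4 + 5 + 4 + 6 = 19.
Total exposure: 4 days.
The Gamma prior is conjugate for the Poisson rate, so λ | data ~ Gamma(19+19, 7+4) = Gamma(38, 11).
Predictive mean over a 7-day window = T·E[λ|data] = 7·38/11 = 266/11.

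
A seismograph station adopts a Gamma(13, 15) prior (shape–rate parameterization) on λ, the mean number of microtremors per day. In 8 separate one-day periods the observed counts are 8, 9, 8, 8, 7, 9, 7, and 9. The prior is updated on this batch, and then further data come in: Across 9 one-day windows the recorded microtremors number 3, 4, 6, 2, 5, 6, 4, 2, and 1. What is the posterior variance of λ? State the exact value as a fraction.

Total count: 8 + 9 + 8 + 8 + 7 + 9 + 7 + 9 = 65.
Total exposure: 8 days.
After the first batch: Gamma(13 + 65, 15 + 8) = Gamma(78, 23).
Total count: 3 + 4 + 6 + 2 + 5 + 6 + 4 + 2 + 1 = 33.
Total exposure: 9 days.
After the second batch: Gamma(78 + 33, 23 + 9) = Gamma(111, 32).
Posterior variance = α'/β'² = 111/1024.

111/1024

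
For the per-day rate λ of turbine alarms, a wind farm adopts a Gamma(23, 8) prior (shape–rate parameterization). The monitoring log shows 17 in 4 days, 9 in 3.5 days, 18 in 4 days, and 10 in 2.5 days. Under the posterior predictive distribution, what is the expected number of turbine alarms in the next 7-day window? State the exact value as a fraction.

Total count: 17 + 9 + 18 + 10 = 54.
Total exposure: 4 + 3.5 + 4 + 2.5 = 14 days.
Conjugate update: add total count to the shape and total exposure to the rate, giving Gamma(77, 22).
Predictive mean over a 7-day window = T·E[λ|data] = 7·77/22 = 49/2.

49/2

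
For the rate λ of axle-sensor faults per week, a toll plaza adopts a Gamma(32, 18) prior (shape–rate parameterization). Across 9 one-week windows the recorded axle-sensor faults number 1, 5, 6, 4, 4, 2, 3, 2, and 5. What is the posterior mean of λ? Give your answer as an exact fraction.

64/27

Total count: 1 + 5 + 6 + 4 + 4 + 2 + 3 + 2 + 5 = 32.
Total exposure: 9 weeks.
Gamma(α, β) with Poisson data over total exposure Σt gives posterior Gamma(α+Σx, β+Σt) = Gamma(64, 27).
Posterior mean = α'/β' = 64/27.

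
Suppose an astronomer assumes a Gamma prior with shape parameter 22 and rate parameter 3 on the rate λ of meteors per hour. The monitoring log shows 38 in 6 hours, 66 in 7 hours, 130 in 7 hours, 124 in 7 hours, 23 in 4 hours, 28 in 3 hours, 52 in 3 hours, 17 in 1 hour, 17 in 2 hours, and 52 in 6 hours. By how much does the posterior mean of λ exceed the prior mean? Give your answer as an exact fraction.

Total count: 38 + 66 + 130 + 124 + 23 + 28 + 52 + 17 + 17 + 52 = 547.
Total exposure: 6 + 7 + 7 + 7 + 4 + 3 + 3 + 1 + 2 + 6 = 46 hours.
Posterior: α' = 22 + 547 = 569, β' = 3 + 46 = 49.
Posterior mean = 569/49 = 569/49; prior mean = 22/3 = 22/3. Difference = 569/49 − 22/3 = 629/147.

629/147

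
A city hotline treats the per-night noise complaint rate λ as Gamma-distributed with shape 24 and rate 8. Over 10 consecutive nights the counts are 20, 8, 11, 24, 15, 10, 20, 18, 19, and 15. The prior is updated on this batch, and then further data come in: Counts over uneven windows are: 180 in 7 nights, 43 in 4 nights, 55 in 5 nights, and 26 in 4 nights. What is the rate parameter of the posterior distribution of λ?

38

Total count: 20 + 8 + 11 + 24 + 15 + 10 + 20 + 18 + 19 + 15 = 160.
Total exposure: 10 nights.
After the first batch: Gamma(24 + 160, 8 + 10) = Gamma(184, 18).
Total count: 180 + 43 + 55 + 26 = 304.
Total exposure: 7 + 4 + 5 + 4 = 20 nights.
After the second batch: Gamma(184 + 304, 18 + 20) = Gamma(488, 38).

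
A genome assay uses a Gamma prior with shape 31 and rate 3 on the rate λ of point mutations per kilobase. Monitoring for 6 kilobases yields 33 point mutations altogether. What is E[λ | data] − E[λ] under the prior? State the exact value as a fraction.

-29/9

Total count 33 over total exposure 6 kilobases.
By Gamma–Poisson conjugacy, the posterior is Gamma(α + Σx, β + Σt) = Gamma(31 + 33, 3 + 6) = Gamma(64, 9).
Posterior mean = 64/9 = 64/9; prior mean = 31/3 = 31/3. Difference = 64/9 − 31/3 = -29/9.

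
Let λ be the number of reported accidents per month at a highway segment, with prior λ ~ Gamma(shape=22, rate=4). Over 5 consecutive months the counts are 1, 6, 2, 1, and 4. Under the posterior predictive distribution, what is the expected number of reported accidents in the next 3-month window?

12

Total count: 1 + 6 + 2 + 1 + 4 = 14.
Total exposure: 5 months.
Posterior: α' = 22 + 14 = 36, β' = 4 + 5 = 9.
Predictive mean over a 3-month window = T·E[λ|data] = 3·36/9 = 12.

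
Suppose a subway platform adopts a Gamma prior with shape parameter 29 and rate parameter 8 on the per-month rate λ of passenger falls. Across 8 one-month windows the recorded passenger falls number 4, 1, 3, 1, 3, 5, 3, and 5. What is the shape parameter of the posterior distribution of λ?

Total count: 4 + 1 + 3 + 1 + 3 + 5 + 3 + 5 = 25.
Total exposure: 8 months.
Gamma(α, β) with Poisson data over total exposure Σt gives posterior Gamma(α+Σx, β+Σt) = Gamma(54, 16).

54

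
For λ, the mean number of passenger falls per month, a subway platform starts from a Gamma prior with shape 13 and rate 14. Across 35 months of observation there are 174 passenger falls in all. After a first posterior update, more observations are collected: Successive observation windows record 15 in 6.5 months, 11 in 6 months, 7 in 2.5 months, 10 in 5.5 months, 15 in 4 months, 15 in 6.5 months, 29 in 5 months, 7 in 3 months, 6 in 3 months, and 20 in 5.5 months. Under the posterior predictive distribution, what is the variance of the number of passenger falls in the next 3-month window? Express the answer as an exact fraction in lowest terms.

384468/37249

Total count 174 over total exposure 35 months.
After the first batch: Gamma(13 + 174, 14 + 35) = Gamma(187, 49).
Total count: 15 + 11 + 7 + 10 + 15 + 15 + 29 + 7 + 6 + 20 = 135.
Total exposure: 6.5 + 6 + 2.5 + 5.5 + 4 + 6.5 + 5 + 3 + 3 + 5.5 = 47.5 months.
After the second batch: Gamma(187 + 135, 49 + 47.5) = Gamma(322, 193/2).
The posterior predictive for a window of length T is Negative Binomial with variance T·α'·(β'+T)/β'² = 3·322·(199/2)/(37249/4) = 384468/37249.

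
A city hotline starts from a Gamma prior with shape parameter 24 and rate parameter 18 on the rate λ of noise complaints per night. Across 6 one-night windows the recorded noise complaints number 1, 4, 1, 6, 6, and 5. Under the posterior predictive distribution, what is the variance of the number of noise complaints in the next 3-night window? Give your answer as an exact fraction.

423/64

Total count: 1 + 4 + 1 + 6 + 6 + 5 = 23.
Total exposure: 6 nights.
The Gamma prior is conjugate for the Poisson rate, so λ | data ~ Gamma(24+23, 18+6) = Gamma(47, 24).
The posterior predictive for a window of length T is Negative Binomial with variance T·α'·(β'+T)/β'² = 3·47·27/576 = 423/64.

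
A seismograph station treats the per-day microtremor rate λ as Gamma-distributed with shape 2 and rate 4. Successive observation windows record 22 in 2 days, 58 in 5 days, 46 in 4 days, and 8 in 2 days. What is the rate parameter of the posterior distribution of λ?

Total count: 22 + 58 + 46 + 8 = 134.
Total exposure: 2 + 5 + 4 + 2 = 13 days.
Posterior: α' = 2 + 134 = 136, β' = 4 + 13 = 17.

17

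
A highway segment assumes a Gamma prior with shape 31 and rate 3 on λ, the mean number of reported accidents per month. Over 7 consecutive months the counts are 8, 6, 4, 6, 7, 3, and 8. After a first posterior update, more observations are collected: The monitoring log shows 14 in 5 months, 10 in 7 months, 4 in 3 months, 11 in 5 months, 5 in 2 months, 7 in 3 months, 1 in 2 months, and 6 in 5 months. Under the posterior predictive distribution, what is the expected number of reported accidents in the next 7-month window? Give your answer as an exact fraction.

131/6

Total count: 8 + 6 + 4 + 6 + 7 + 3 + 8 = 42.
Total exposure: 7 months.
After the first batch: Gamma(31 + 42, 3 + 7) = Gamma(73, 10).
Total count: 14 + 10 + 4 + 11 + 5 + 7 + 1 + 6 = 58.
Total exposure: 5 + 7 + 3 + 5 + 2 + 3 + 2 + 5 = 32 months.
After the second batch: Gamma(73 + 58, 10 + 32) = Gamma(131, 42).
Predictive mean over a 7-month window = T·E[λ|data] = 7·131/42 = 131/6.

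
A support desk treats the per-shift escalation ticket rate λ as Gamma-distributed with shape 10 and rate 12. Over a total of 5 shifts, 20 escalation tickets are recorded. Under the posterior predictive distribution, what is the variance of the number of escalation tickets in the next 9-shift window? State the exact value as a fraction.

Total count 20 over total exposure 5 shifts.
The Gamma prior is conjugate for the Poisson rate, so λ | data ~ Gamma(10+20, 12+5) = Gamma(30, 17).
The posterior predictive for a window of length T is Negative Binomial with variance T·α'·(β'+T)/β'² = 9·30·26/289 = 7020/289.

7020/289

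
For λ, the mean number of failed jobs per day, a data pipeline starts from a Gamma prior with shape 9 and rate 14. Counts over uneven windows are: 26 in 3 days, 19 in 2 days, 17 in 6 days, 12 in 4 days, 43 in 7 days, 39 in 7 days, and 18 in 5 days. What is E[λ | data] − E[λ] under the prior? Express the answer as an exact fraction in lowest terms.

355/112

Total count: 26 + 19 + 17 + 12 + 43 + 39 + 18 = 174.
Total exposure: 3 + 2 + 6 + 4 + 7 + 7 + 5 = 34 days.
By Gamma–Poisson conjugacy, the posterior is Gamma(α + Σx, β + Σt) = Gamma(9 + 174, 14 + 34) = Gamma(183, 48).
Posterior mean = 183/48 = 61/16; prior mean = 9/14 = 9/14. Difference = 61/16 − 9/14 = 355/112.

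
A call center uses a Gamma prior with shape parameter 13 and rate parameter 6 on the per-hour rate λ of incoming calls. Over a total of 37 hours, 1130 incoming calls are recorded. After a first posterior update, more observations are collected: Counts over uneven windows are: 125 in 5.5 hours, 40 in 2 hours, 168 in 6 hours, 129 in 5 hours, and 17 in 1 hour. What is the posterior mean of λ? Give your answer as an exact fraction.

3244/125

Total count 1130 over total exposure 37 hours.
After the first batch: Gamma(13 + 1130, 6 + 37) = Gamma(1143, 43).
Total count: 125 + 40 + 168 + 129 + 17 = 479.
Total exposure: 5.5 + 2 + 6 + 5 + 1 = 19.5 hours.
After the second batch: Gamma(1143 + 479, 43 + 19.5) = Gamma(1622, 125/2).
Posterior mean = α'/β' = 1622/(125/2) = 3244/125.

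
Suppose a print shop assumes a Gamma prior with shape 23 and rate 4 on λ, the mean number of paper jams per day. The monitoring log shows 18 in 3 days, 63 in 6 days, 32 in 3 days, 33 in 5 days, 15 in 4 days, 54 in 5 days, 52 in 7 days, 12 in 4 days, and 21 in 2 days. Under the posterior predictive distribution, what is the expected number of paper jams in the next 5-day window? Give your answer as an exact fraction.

Total count: 18 + 63 + 32 + 33 + 15 + 54 + 52 + 12 + 21 = 300.
Total exposure: 3 + 6 + 3 + 5 + 4 + 5 + 7 + 4 + 2 = 39 days.
The Gamma prior is conjugate for the Poisson rate, so λ | data ~ Gamma(23+300, 4+39) = Gamma(323, 43).
Predictive mean over a 5-day window = T·E[λ|data] = 5·323/43 = 1615/43.

1615/43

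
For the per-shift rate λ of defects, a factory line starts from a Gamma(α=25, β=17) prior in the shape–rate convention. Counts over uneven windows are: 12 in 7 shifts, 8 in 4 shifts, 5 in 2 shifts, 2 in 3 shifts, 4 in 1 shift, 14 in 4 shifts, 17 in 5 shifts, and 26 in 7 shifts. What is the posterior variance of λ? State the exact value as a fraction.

Total count: 12 + 8 + 5 + 2 + 4 + 14 + 17 + 26 = 88.
Total exposure: 7 + 4 + 2 + 3 + 1 + 4 + 5 + 7 = 33 shifts.
Conjugate update: add total count to the shape and total exposure to the rate, giving Gamma(113, 50).
Posterior variance = α'/β'² = 113/2500.

113/2500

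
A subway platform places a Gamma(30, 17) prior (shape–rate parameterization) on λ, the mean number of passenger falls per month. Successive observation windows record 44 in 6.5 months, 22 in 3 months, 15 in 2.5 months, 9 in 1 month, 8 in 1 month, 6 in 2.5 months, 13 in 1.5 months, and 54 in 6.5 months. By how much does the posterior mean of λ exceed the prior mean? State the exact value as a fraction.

Total count: 44 + 22 + 15 + 9 + 8 + 6 + 13 + 54 = 171.
Total exposure: 6.5 + 3 + 2.5 + 1 + 1 + 2.5 + 1.5 + 6.5 = 24.5 months.
Gamma(α, β) with Poisson data over total exposure Σt gives posterior Gamma(α+Σx, β+Σt) = Gamma(201, 83/2).
Posterior mean = 201/(83/2) = 402/83; prior mean = 30/17 = 30/17. Difference = 402/83 − 30/17 = 4344/1411.

4344/1411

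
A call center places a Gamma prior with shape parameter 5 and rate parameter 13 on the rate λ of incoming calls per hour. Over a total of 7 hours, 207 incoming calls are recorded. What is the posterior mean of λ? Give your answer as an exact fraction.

53/5

Total count 207 over total exposure 7 hours.
The Gamma prior is conjugate for the Poisson rate, so λ | data ~ Gamma(5+207, 13+7) = Gamma(212, 20).
Posterior mean = α'/β' = 212/20 = 53/5.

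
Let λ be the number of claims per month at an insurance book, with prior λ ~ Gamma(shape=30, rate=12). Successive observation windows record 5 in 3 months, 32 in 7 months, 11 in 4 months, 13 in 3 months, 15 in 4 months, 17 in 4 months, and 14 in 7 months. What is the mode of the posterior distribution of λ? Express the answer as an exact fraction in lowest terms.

Total count: 5 + 32 + 11 + 13 + 15 + 17 + 14 = 107.
Total exposure: 3 + 7 + 4 + 3 + 4 + 4 + 7 = 32 months.
The Gamma prior is conjugate for the Poisson rate, so λ | data ~ Gamma(30+107, 12+32) = Gamma(137, 44).
Posterior mode = (α'−1)/β' = 136/44 = 34/11.

34/11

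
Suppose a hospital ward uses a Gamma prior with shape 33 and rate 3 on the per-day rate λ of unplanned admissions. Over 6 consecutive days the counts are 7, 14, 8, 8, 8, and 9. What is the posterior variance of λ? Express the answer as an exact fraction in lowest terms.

29/27

Total count: 7 + 14 + 8 + 8 + 8 + 9 = 54.
Total exposure: 6 days.
The Gamma prior is conjugate for the Poisson rate, so λ | data ~ Gamma(33+54, 3+6) = Gamma(87, 9).
Posterior variance = α'/β'² = 87/81 = 29/27.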